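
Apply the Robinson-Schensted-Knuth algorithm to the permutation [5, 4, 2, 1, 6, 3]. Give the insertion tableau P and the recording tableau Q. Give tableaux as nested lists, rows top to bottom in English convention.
P = [[1, 3], [2, 6], [4], [5]], Q = [[1, 5], [2, 6], [3], [4]]

Insert each entry of the permutation into P by Schensted row insertion, recording in Q the position of each new cell.

Insert 5: appended to row 1. P = [[5]].
Insert 4: 4 bumps 5 from row 1; 5 starts row 2. P = [[4], [5]].
Insert 2: 2 bumps 4 from row 1; 4 bumps 5 from row 2; 5 starts row 3. P = [[2], [4], [5]].
Insert 1: 1 bumps 2 from row 1; 2 bumps 4 from row 2; 4 bumps 5 from row 3; 5 starts row 4. P = [[1], [2], [4], [5]].
Insert 6: appended to row 1. P = [[1, 6], [2], [4], [5]].
Insert 3: 3 bumps 6 from row 1; 6 appends to row 2. P = [[1, 3], [2, 6], [4], [5]].

So P = [[1, 3], [2, 6], [4], [5]], Q = [[1, 5], [2, 6], [3], [4]].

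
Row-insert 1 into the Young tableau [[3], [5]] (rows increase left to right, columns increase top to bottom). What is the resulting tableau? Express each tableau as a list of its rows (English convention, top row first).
[[1], [3], [5]]

In row 1, 1 replaces 3 (the leftmost entry greater than 1); 3 is bumped to row 2. In row 2, 3 replaces 5 (the leftmost entry greater than 3); 5 is bumped to row 3. 5 starts a new row 3. The new tableau is [[1], [3], [5]].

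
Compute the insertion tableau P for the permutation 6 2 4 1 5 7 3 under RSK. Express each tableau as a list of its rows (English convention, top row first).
P = [[1, 3, 5, 7], [2, 4], [6]]

Insert 6: appended to row 1. P = [[6]].
Insert 2: 2 bumps 6 from row 1; 6 starts row 2. P = [[2], [6]].
Insert 4: appended to row 1. P = [[2, 4], [6]].
Insert 1: 1 bumps 2 from row 1; 2 bumps 6 from row 2; 6 starts row 3. P = [[1, 4], [2], [6]].
Insert 5: appended to row 1. P = [[1, 4, 5], [2], [6]].
Insert 7: appended to row 1. P = [[1, 4, 5, 7], [2], [6]].
Insert 3: 3 bumps 4 from row 1; 4 appends to row 2. P = [[1, 3, 5, 7], [2, 4], [6]].

So P = [[1, 3, 5, 7], [2, 4], [6]].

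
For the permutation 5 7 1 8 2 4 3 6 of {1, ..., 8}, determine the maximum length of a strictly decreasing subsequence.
3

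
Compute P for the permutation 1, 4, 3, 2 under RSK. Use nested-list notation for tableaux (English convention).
P = [[1, 2], [3], [4]]

After inserting 1: P = [[1]].
After inserting 4: P = [[1, 4]].
After inserting 3: P = [[1, 3], [4]].
After inserting 2: P = [[1, 2], [3], [4]].

So P = [[1, 2], [3], [4]].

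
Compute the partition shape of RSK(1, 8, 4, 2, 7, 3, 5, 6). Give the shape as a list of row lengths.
[5, 2, 1]

Row-insert each entry into an empty tableau.

After inserting 1: P = [[1]].
After inserting 8: P = [[1, 8]].
After inserting 4: P = [[1, 4], [8]].
After inserting 2: P = [[1, 2], [4], [8]].
After inserting 7: P = [[1, 2, 7], [4], [8]].
After inserting 3: P = [[1, 2, 3], [4, 7], [8]].
After inserting 5: P = [[1, 2, 3, 5], [4, 7], [8]].
After inserting 6: P = [[1, 2, 3, 5, 6], [4, 7], [8]].

The final insertion tableau P = [[1, 2, 3, 5, 6], [4, 7], [8]] has shape [5, 2, 1].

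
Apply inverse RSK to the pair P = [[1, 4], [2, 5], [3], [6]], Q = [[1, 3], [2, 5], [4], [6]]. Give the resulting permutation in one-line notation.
6 3 5 2 4 1

Reverse the RSK construction: for i from n down to 1, find the cell of Q containing i, remove the entry at that cell from P, and reverse-bump it up through P; the value ejected from row 1 is w(i).

Step i=6: Q has 6 at row 4, column 1; remove 6 from row 4 of P and reverse-bump: 6 enters row 3 and ejects 3; 3 enters row 2 and ejects 2; 2 enters row 1 and ejects 1. So w(6) = 1. P is now [[2, 4], [3, 5], [6]].
Step i=5: Q has 5 at row 2, column 2; remove 5 from row 2 of P and reverse-bump: 5 enters row 1 and ejects 4. So w(5) = 4. P is now [[2, 5], [3], [6]].
Step i=4: Q has 4 at row 3, column 1; remove 6 from row 3 of P and reverse-bump: 6 enters row 2 and ejects 3; 3 enters row 1 and ejects 2. So w(4) = 2. P is now [[3, 5], [6]].
Step i=3: Q has 3 at row 1, column 2; remove that cell from P, ejecting 5. So w(3) = 5. P is now [[3], [6]].
Step i=2: Q has 2 at row 2, column 1; remove 6 from row 2 of P and reverse-bump: 6 enters row 1 and ejects 3. So w(2) = 3. P is now [[6]].
Step i=1: Q has 1 at row 1, column 1; remove that cell from P, ejecting 6. So w(1) = 6. P is now [].

So w = 6 3 5 2 4 1.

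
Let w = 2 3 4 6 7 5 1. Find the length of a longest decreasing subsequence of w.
3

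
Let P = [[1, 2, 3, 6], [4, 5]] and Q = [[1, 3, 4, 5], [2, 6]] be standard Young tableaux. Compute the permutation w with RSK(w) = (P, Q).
Reverse the RSK construction: for i from n down to 1, find the cell of Q containing i, remove the entry at that cell from P, and reverse-bump it up through P; the value ejected from row 1 is w(i).

Step i=6: Q has 6 at row 2, column 2; remove 5 from row 2 of P and reverse-bump: 5 enters row 1 and ejects 3. So w(6) = 3. P is now [[1, 2, 5, 6], [4]].
Step i=5: Q has 5 at row 1, column 4; remove that cell from P, ejecting 6. So w(5) = 6. P is now [[1, 2, 5], [4]].
Step i=4: Q has 4 at row 1, column 3; remove that cell from P, ejecting 5. So w(4) = 5. P is now [[1, 2], [4]].
Step i=3: Q has 3 at row 1, column 2; remove that cell from P, ejecting 2. So w(3) = 2. P is now [[1], [4]].
Step i=2: Q has 2 at row 2, column 1; remove 4 from row 2 of P and reverse-bump: 4 enters row 1 and ejects 1. So w(2) = 1. P is now [[4]].
Step i=1: Q has 1 at row 1, column 1; remove that cell from P, ejecting 4. So w(1) = 4. P is now [].

So w = 4 1 2 5 6 3.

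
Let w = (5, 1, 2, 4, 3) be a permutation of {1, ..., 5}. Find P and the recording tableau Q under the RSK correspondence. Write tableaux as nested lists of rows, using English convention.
P = [[1, 2, 3], [4], [5]], Q = [[1, 3, 4], [2], [5]]

Insert each entry of the permutation into P by Schensted row insertion, recording in Q the position of each new cell.

Insert 5: appended to row 1. P = [[5]].
Insert 1: 1 bumps 5 from row 1; 5 starts row 2. P = [[1], [5]].
Insert 2: appended to row 1. P = [[1, 2], [5]].
Insert 4: appended to row 1. P = [[1, 2, 4], [5]].
Insert 3: 3 bumps 4 from row 1; 4 bumps 5 from row 2; 5 starts row 3. P = [[1, 2, 3], [4], [5]].

So P = [[1, 2, 3], [4], [5]], Q = [[1, 3, 4], [2], [5]].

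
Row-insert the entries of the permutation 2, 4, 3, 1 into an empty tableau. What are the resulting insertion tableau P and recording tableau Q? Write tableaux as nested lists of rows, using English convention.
Insert each entry of the permutation into P by Schensted row insertion, recording in Q the position of each new cell.

Insert 2: appended to row 1. P = [[2]], Q = [[1]].
Insert 4: appended to row 1. P = [[2, 4]], Q = [[1, 2]].
Insert 3: 3 bumps 4 from row 1; 4 starts row 2. P = [[2, 3], [4]], Q = [[1, 2], [3]].
Insert 1: 1 bumps 2 from row 1; 2 bumps 4 from row 2; 4 starts row 3. P = [[1, 3], [2], [4]], Q = [[1, 2], [3], [4]].

So P = [[1, 3], [2], [4]], Q = [[1, 2], [3], [4]].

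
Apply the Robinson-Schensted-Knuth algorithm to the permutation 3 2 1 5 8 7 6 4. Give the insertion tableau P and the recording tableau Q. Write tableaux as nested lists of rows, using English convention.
P = [[1, 4, 6], [2, 5], [3, 7], [8]], Q = [[1, 4, 5], [2, 6], [3, 7], [8]]

Insert each entry of the permutation into P by Schensted row insertion, recording in Q the position of each new cell.

Insert 3: appended to row 1. P = [[3]].
Insert 2: 2 bumps 3 from row 1; 3 starts row 2. P = [[2], [3]].
Insert 1: 1 bumps 2 from row 1; 2 bumps 3 from row 2; 3 starts row 3. P = [[1], [2], [3]].
Insert 5: appended to row 1. P = [[1, 5], [2], [3]].
Insert 8: appended to row 1. P = [[1, 5, 8], [2], [3]].
Insert 7: 7 bumps 8 from row 1; 8 appends to row 2. P = [[1, 5, 7], [2, 8], [3]].
Insert 6: 6 bumps 7 from row 1; 7 bumps 8 from row 2; 8 appends to row 3. P = [[1, 5, 6], [2, 7], [3, 8]].
Insert 4: 4 bumps 5 from row 1; 5 bumps 7 from row 2; 7 bumps 8 from row 3; 8 starts row 4. P = [[1, 4, 6], [2, 5], [3, 7], [8]].

So P = [[1, 4, 6], [2, 5], [3, 7], [8]], Q = [[1, 4, 5], [2, 6], [3, 7], [8]].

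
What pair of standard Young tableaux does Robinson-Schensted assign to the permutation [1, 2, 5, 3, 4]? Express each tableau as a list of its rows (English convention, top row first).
P = [[1, 2, 3, 4], [5]], Q = [[1, 2, 3, 5], [4]]

Insert each entry of the permutation into P by Schensted row insertion, recording in Q the position of each new cell.

After inserting 1: P = [[1]].
After inserting 2: P = [[1, 2]].
After inserting 5: P = [[1, 2, 5]].
After inserting 3: P = [[1, 2, 3], [5]].
After inserting 4: P = [[1, 2, 3, 4], [5]].

So P = [[1, 2, 3, 4], [5]], Q = [[1, 2, 3, 5], [4]].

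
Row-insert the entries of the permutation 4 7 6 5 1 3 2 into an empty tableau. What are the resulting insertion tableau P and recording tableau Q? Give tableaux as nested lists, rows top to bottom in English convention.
P = [[1, 2], [3, 5], [4], [6], [7]], Q = [[1, 2], [3, 6], [4], [5], [7]]

Insert each entry of the permutation into P by Schensted row insertion, recording in Q the position of each new cell.

After inserting 4: P = [[4]].
After inserting 7: P = [[4, 7]].
After inserting 6: P = [[4, 6], [7]].
After inserting 5: P = [[4, 5], [6], [7]].
After inserting 1: P = [[1, 5], [4], [6], [7]].
After inserting 3: P = [[1, 3], [4, 5], [6], [7]].
After inserting 2: P = [[1, 2], [3, 5], [4], [6], [7]].

So P = [[1, 2], [3, 5], [4], [6], [7]], Q = [[1, 2], [3, 6], [4], [5], [7]].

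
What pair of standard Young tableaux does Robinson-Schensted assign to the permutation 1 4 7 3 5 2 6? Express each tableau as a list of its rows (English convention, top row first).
P = [[1, 2, 5, 6], [3, 7], [4]], Q = [[1, 2, 3, 7], [4, 5], [6]]

Insert each entry of the permutation into P by Schensted row insertion, recording in Q the position of each new cell.

After inserting 1: P = [[1]].
After inserting 4: P = [[1, 4]].
After inserting 7: P = [[1, 4, 7]].
After inserting 3: P = [[1, 3, 7], [4]].
After inserting 5: P = [[1, 3, 5], [4, 7]].
After inserting 2: P = [[1, 2, 5], [3, 7], [4]].
After inserting 6: P = [[1, 2, 5, 6], [3, 7], [4]].

So P = [[1, 2, 5, 6], [3, 7], [4]], Q = [[1, 2, 3, 7], [4, 5], [6]].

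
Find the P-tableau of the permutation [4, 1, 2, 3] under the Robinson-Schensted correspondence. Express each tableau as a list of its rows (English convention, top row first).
P = [[1, 2, 3], [4]]

Insert 4: appended to row 1. P = [[4]].
Insert 1: 1 bumps 4 from row 1; 4 starts row 2. P = [[1], [4]].
Insert 2: appended to row 1. P = [[1, 2], [4]].
Insert 3: appended to row 1. P = [[1, 2, 3], [4]].

So P = [[1, 2, 3], [4]].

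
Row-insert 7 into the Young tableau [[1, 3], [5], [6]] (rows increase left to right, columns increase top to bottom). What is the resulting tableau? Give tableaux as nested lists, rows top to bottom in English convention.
[[1, 3, 7], [5], [6]]

7 is larger than every entry of row 1, so it is appended to row 1. The new tableau is [[1, 3, 7], [5], [6]].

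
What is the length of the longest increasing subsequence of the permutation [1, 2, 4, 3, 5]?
4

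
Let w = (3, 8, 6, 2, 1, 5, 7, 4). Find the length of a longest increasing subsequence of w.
3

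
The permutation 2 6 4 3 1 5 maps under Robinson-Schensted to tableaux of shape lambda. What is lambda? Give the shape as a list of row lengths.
Row-insert each entry into an empty tableau.

After inserting 2: P = [[2]].
After inserting 6: P = [[2, 6]].
After inserting 4: P = [[2, 4], [6]].
After inserting 3: P = [[2, 3], [4], [6]].
After inserting 1: P = [[1, 3], [2], [4], [6]].
After inserting 5: P = [[1, 3, 5], [2], [4], [6]].

The final insertion tableau P = [[1, 3, 5], [2], [4], [6]] has shape [3, 1, 1, 1].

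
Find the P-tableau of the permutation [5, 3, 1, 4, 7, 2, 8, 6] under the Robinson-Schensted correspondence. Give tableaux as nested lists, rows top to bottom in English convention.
P = [[1, 2, 6, 8], [3, 4, 7], [5]]

Insert 5: appended to row 1. P = [[5]].
Insert 3: 3 bumps 5 from row 1; 5 starts row 2. P = [[3], [5]].
Insert 1: 1 bumps 3 from row 1; 3 bumps 5 from row 2; 5 starts row 3. P = [[1], [3], [5]].
Insert 4: appended to row 1. P = [[1, 4], [3], [5]].
Insert 7: appended to row 1. P = [[1, 4, 7], [3], [5]].
Insert 2: 2 bumps 4 from row 1; 4 appends to row 2. P = [[1, 2, 7], [3, 4], [5]].
Insert 8: appended to row 1. P = [[1, 2, 7, 8], [3, 4], [5]].
Insert 6: 6 bumps 7 from row 1; 7 appends to row 2. P = [[1, 2, 6, 8], [3, 4, 7], [5]].

So P = [[1, 2, 6, 8], [3, 4, 7], [5]].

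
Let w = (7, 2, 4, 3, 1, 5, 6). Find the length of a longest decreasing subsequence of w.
4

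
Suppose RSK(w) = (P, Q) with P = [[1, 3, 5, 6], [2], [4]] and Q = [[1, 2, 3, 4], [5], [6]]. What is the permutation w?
2 4 5 6 3 1

Reverse the RSK construction: for i from n down to 1, find the cell of Q containing i, remove the entry at that cell from P, and reverse-bump it up through P; the value ejected from row 1 is w(i).

Step i=6: Q has 6 at row 3, column 1; remove 4 from row 3 of P and reverse-bump: 4 enters row 2 and ejects 2; 2 enters row 1 and ejects 1. So w(6) = 1. P is now [[2, 3, 5, 6], [4]].
Step i=5: Q has 5 at row 2, column 1; remove 4 from row 2 of P and reverse-bump: 4 enters row 1 and ejects 3. So w(5) = 3. P is now [[2, 4, 5, 6]].
Step i=4: Q has 4 at row 1, column 4; remove that cell from P, ejecting 6. So w(4) = 6. P is now [[2, 4, 5]].
Step i=3: Q has 3 at row 1, column 3; remove that cell from P, ejecting 5. So w(3) = 5. P is now [[2, 4]].
Step i=2: Q has 2 at row 1, column 2; remove that cell from P, ejecting 4. So w(2) = 4. P is now [[2]].
Step i=1: Q has 1 at row 1, column 1; remove that cell from P, ejecting 2. So w(1) = 2. P is now [].

So w = 2 4 5 6 3 1.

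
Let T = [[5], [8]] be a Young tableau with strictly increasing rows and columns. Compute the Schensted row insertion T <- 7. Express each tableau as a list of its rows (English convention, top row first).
7 is larger than every entry of row 1, so it is appended to row 1. The new tableau is [[5, 7], [8]].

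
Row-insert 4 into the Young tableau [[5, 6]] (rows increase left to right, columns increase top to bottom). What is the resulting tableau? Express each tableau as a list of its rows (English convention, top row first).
[[4, 6], [5]]

In row 1, 4 replaces 5 (the leftmost entry greater than 4); 5 is bumped to row 2. 5 starts a new row 2. The new tableau is [[4, 6], [5]].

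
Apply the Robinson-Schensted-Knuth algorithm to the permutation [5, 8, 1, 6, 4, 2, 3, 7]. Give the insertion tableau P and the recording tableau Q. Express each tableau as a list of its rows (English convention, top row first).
P = [[1, 2, 3, 7], [4, 6], [5], [8]], Q = [[1, 2, 7, 8], [3, 4], [5], [6]]

Insert each entry of the permutation into P by Schensted row insertion, recording in Q the position of each new cell.

After inserting 5: P = [[5]].
After inserting 8: P = [[5, 8]].
After inserting 1: P = [[1, 8], [5]].
After inserting 6: P = [[1, 6], [5, 8]].
After inserting 4: P = [[1, 4], [5, 6], [8]].
After inserting 2: P = [[1, 2], [4, 6], [5], [8]].
After inserting 3: P = [[1, 2, 3], [4, 6], [5], [8]].
After inserting 7: P = [[1, 2, 3, 7], [4, 6], [5], [8]].

So P = [[1, 2, 3, 7], [4, 6], [5], [8]], Q = [[1, 2, 7, 8], [3, 4], [5], [6]].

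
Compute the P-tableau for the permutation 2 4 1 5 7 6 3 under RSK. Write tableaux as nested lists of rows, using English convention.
Insert 2: appended to row 1. P = [[2]].
Insert 4: appended to row 1. P = [[2, 4]].
Insert 1: 1 bumps 2 from row 1; 2 starts row 2. P = [[1, 4], [2]].
Insert 5: appended to row 1. P = [[1, 4, 5], [2]].
Insert 7: appended to row 1. P = [[1, 4, 5, 7], [2]].
Insert 6: 6 bumps 7 from row 1; 7 appends to row 2. P = [[1, 4, 5, 6], [2, 7]].
Insert 3: 3 bumps 4 from row 1; 4 bumps 7 from row 2; 7 starts row 3. P = [[1, 3, 5, 6], [2, 4], [7]].

So P = [[1, 3, 5, 6], [2, 4], [7]].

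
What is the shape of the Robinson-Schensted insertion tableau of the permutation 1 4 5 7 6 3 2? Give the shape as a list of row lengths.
[4, 1, 1, 1]

Row-insert each entry into an empty tableau.

After inserting 1: P = [[1]].
After inserting 4: P = [[1, 4]].
After inserting 5: P = [[1, 4, 5]].
After inserting 7: P = [[1, 4, 5, 7]].
After inserting 6: P = [[1, 4, 5, 6], [7]].
After inserting 3: P = [[1, 3, 5, 6], [4], [7]].
After inserting 2: P = [[1, 2, 5, 6], [3], [4], [7]].

The final insertion tableau P = [[1, 2, 5, 6], [3], [4], [7]] has shape [4, 1, 1, 1].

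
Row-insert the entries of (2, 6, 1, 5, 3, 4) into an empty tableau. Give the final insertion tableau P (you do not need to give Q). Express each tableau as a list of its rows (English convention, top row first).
P = [[1, 3, 4], [2, 5], [6]]

Insert 2: appended to row 1. P = [[2]].
Insert 6: appended to row 1. P = [[2, 6]].
Insert 1: 1 bumps 2 from row 1; 2 starts row 2. P = [[1, 6], [2]].
Insert 5: 5 bumps 6 from row 1; 6 appends to row 2. P = [[1, 5], [2, 6]].
Insert 3: 3 bumps 5 from row 1; 5 bumps 6 from row 2; 6 starts row 3. P = [[1, 3], [2, 5], [6]].
Insert 4: appended to row 1. P = [[1, 3, 4], [2, 5], [6]].

So P = [[1, 3, 4], [2, 5], [6]].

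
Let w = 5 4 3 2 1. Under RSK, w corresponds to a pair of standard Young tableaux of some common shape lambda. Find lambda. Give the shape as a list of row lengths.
Row-insert each entry into an empty tableau.

After inserting 5: P = [[5]].
After inserting 4: P = [[4], [5]].
After inserting 3: P = [[3], [4], [5]].
After inserting 2: P = [[2], [3], [4], [5]].
After inserting 1: P = [[1], [2], [3], [4], [5]].

The final insertion tableau P = [[1], [2], [3], [4], [5]] has shape [1, 1, 1, 1, 1].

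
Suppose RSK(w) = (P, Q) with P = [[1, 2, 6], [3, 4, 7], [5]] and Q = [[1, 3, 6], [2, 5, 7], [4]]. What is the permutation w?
Reverse the RSK construction: for i from n down to 1, find the cell of Q containing i, remove the entry at that cell from P, and reverse-bump it up through P; the value ejected from row 1 is w(i).

Step i=7: Q has 7 at row 2, column 3; remove 7 from row 2 of P and reverse-bump: 7 enters row 1 and ejects 6. So w(7) = 6. P is now [[1, 2, 7], [3, 4], [5]].
Step i=6: Q has 6 at row 1, column 3; remove that cell from P, ejecting 7. So w(6) = 7. P is now [[1, 2], [3, 4], [5]].
Step i=5: Q has 5 at row 2, column 2; remove 4 from row 2 of P and reverse-bump: 4 enters row 1 and ejects 2. So w(5) = 2. P is now [[1, 4], [3], [5]].
Step i=4: Q has 4 at row 3, column 1; remove 5 from row 3 of P and reverse-bump: 5 enters row 2 and ejects 3; 3 enters row 1 and ejects 1. So w(4) = 1. P is now [[3, 4], [5]].
Step i=3: Q has 3 at row 1, column 2; remove that cell from P, ejecting 4. So w(3) = 4. P is now [[3], [5]].
Step i=2: Q has 2 at row 2, column 1; remove 5 from row 2 of P and reverse-bump: 5 enters row 1 and ejects 3. So w(2) = 3. P is now [[5]].
Step i=1: Q has 1 at row 1, column 1; remove that cell from P, ejecting 5. So w(1) = 5. P is now [].

So w = 5 3 4 1 2 7 6.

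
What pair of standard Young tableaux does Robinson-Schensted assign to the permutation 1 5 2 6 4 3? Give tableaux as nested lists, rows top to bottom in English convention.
P = [[1, 2, 3], [4, 6], [5]], Q = [[1, 2, 4], [3, 5], [6]]

Insert each entry of the permutation into P by Schensted row insertion, recording in Q the position of each new cell.

After inserting 1: P = [[1]].
After inserting 5: P = [[1, 5]].
After inserting 2: P = [[1, 2], [5]].
After inserting 6: P = [[1, 2, 6], [5]].
After inserting 4: P = [[1, 2, 4], [5, 6]].
After inserting 3: P = [[1, 2, 3], [4, 6], [5]].

So P = [[1, 2, 3], [4, 6], [5]], Q = [[1, 2, 4], [3, 5], [6]].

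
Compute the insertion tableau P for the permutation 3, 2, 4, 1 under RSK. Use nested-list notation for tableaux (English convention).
P = [[1, 4], [2], [3]]

Insert 3: appended to row 1. P = [[3]].
Insert 2: 2 bumps 3 from row 1; 3 starts row 2. P = [[2], [3]].
Insert 4: appended to row 1. P = [[2, 4], [3]].
Insert 1: 1 bumps 2 from row 1; 2 bumps 3 from row 2; 3 starts row 3. P = [[1, 4], [2], [3]].

So P = [[1, 4], [2], [3]].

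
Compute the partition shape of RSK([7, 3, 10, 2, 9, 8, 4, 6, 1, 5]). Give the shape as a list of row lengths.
Row-insert each entry into an empty tableau.

After inserting 7: P = [[7]].
After inserting 3: P = [[3], [7]].
After inserting 10: P = [[3, 10], [7]].
After inserting 2: P = [[2, 10], [3], [7]].
After inserting 9: P = [[2, 9], [3, 10], [7]].
After inserting 8: P = [[2, 8], [3, 9], [7, 10]].
After inserting 4: P = [[2, 4], [3, 8], [7, 9], [10]].
After inserting 6: P = [[2, 4, 6], [3, 8], [7, 9], [10]].
After inserting 1: P = [[1, 4, 6], [2, 8], [3, 9], [7], [10]].
After inserting 5: P = [[1, 4, 5], [2, 6], [3, 8], [7, 9], [10]].

The final insertion tableau P = [[1, 4, 5], [2, 6], [3, 8], [7, 9], [10]] has shape [3, 2, 2, 2, 1].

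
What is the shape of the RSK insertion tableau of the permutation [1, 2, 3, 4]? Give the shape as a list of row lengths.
[4]

Row-insert each entry into an empty tableau.

After inserting 1: P = [[1]].
After inserting 2: P = [[1, 2]].
After inserting 3: P = [[1, 2, 3]].
After inserting 4: P = [[1, 2, 3, 4]].

The final insertion tableau P = [[1, 2, 3, 4]] has shape [4].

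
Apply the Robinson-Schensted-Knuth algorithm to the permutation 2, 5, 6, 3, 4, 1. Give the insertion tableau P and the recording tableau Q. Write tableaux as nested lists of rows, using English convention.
P = [[1, 3, 4], [2, 6], [5]], Q = [[1, 2, 3], [4, 5], [6]]

Insert each entry of the permutation into P by Schensted row insertion, recording in Q the position of each new cell.

After inserting 2: P = [[2]].
After inserting 5: P = [[2, 5]].
After inserting 6: P = [[2, 5, 6]].
After inserting 3: P = [[2, 3, 6], [5]].
After inserting 4: P = [[2, 3, 4], [5, 6]].
After inserting 1: P = [[1, 3, 4], [2, 6], [5]].

So P = [[1, 3, 4], [2, 6], [5]], Q = [[1, 2, 3], [4, 5], [6]].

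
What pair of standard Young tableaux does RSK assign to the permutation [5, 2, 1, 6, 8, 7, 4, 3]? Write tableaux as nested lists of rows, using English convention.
Insert each entry of the permutation into P by Schensted row insertion, recording in Q the position of each new cell.

Insert 5: appended to row 1. P = [[5]].
Insert 2: 2 bumps 5 from row 1; 5 starts row 2. P = [[2], [5]].
Insert 1: 1 bumps 2 from row 1; 2 bumps 5 from row 2; 5 starts row 3. P = [[1], [2], [5]].
Insert 6: appended to row 1. P = [[1, 6], [2], [5]].
Insert 8: appended to row 1. P = [[1, 6, 8], [2], [5]].
Insert 7: 7 bumps 8 from row 1; 8 appends to row 2. P = [[1, 6, 7], [2, 8], [5]].
Insert 4: 4 bumps 6 from row 1; 6 bumps 8 from row 2; 8 appends to row 3. P = [[1, 4, 7], [2, 6], [5, 8]].
Insert 3: 3 bumps 4 from row 1; 4 bumps 6 from row 2; 6 bumps 8 from row 3; 8 starts row 4. P = [[1, 3, 7], [2, 4], [5, 6], [8]].

So P = [[1, 3, 7], [2, 4], [5, 6], [8]], Q = [[1, 4, 5], [2, 6], [3, 7], [8]].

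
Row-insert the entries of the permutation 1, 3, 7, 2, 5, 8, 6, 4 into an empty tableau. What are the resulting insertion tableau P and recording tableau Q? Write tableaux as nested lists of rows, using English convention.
P = [[1, 2, 4, 6], [3, 5, 8], [7]], Q = [[1, 2, 3, 6], [4, 5, 7], [8]]

Insert each entry of the permutation into P by Schensted row insertion, recording in Q the position of each new cell.

After inserting 1: P = [[1]].
After inserting 3: P = [[1, 3]].
After inserting 7: P = [[1, 3, 7]].
After inserting 2: P = [[1, 2, 7], [3]].
After inserting 5: P = [[1, 2, 5], [3, 7]].
After inserting 8: P = [[1, 2, 5, 8], [3, 7]].
After inserting 6: P = [[1, 2, 5, 6], [3, 7, 8]].
After inserting 4: P = [[1, 2, 4, 6], [3, 5, 8], [7]].

So P = [[1, 2, 4, 6], [3, 5, 8], [7]], Q = [[1, 2, 3, 6], [4, 5, 7], [8]].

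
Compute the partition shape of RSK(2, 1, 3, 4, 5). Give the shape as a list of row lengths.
Row-insert each entry into an empty tableau.

After inserting 2: P = [[2]].
After inserting 1: P = [[1], [2]].
After inserting 3: P = [[1, 3], [2]].
After inserting 4: P = [[1, 3, 4], [2]].
After inserting 5: P = [[1, 3, 4, 5], [2]].

The final insertion tableau P = [[1, 3, 4, 5], [2]] has shape [4, 1].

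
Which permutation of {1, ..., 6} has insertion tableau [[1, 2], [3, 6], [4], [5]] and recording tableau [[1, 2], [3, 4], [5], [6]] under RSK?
Reverse the RSK construction: for i from n down to 1, find the cell of Q containing i, remove the entry at that cell from P, and reverse-bump it up through P; the value ejected from row 1 is w(i).

Step i=6: Q has 6 at row 4, column 1; remove 5 from row 4 of P and reverse-bump: 5 enters row 3 and ejects 4; 4 enters row 2 and ejects 3; 3 enters row 1 and ejects 2. So w(6) = 2. P is now [[1, 3], [4, 6], [5]].
Step i=5: Q has 5 at row 3, column 1; remove 5 from row 3 of P and reverse-bump: 5 enters row 2 and ejects 4; 4 enters row 1 and ejects 3. So w(5) = 3. P is now [[1, 4], [5, 6]].
Step i=4: Q has 4 at row 2, column 2; remove 6 from row 2 of P and reverse-bump: 6 enters row 1 and ejects 4. So w(4) = 4. P is now [[1, 6], [5]].
Step i=3: Q has 3 at row 2, column 1; remove 5 from row 2 of P and reverse-bump: 5 enters row 1 and ejects 1. So w(3) = 1. P is now [[5, 6]].
Step i=2: Q has 2 at row 1, column 2; remove that cell from P, ejecting 6. So w(2) = 6. P is now [[5]].
Step i=1: Q has 1 at row 1, column 1; remove that cell from P, ejecting 5. So w(1) = 5. P is now [].

So w = 5 6 1 4 3 2.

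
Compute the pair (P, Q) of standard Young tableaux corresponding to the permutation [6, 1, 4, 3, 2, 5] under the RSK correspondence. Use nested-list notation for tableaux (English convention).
Insert each entry of the permutation into P by Schensted row insertion, recording in Q the position of each new cell.

Insert 6: appended to row 1. P = [[6]], Q = [[1]].
Insert 1: 1 bumps 6 from row 1; 6 starts row 2. P = [[1], [6]], Q = [[1], [2]].
Insert 4: appended to row 1. P = [[1, 4], [6]], Q = [[1, 3], [2]].
Insert 3: 3 bumps 4 from row 1; 4 bumps 6 from row 2; 6 starts row 3. P = [[1, 3], [4], [6]], Q = [[1, 3], [2], [4]].
Insert 2: 2 bumps 3 from row 1; 3 bumps 4 from row 2; 4 bumps 6 from row 3; 6 starts row 4. P = [[1, 2], [3], [4], [6]], Q = [[1, 3], [2], [4], [5]].
Insert 5: appended to row 1. P = [[1, 2, 5], [3], [4], [6]], Q = [[1, 3, 6], [2], [4], [5]].

So P = [[1, 2, 5], [3], [4], [6]], Q = [[1, 3, 6], [2], [4], [5]].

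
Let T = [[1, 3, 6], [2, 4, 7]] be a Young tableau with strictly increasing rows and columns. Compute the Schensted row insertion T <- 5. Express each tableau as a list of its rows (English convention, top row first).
In row 1, 5 replaces 6 (the leftmost entry greater than 5); 6 is bumped to row 2. In row 2, 6 replaces 7 (the leftmost entry greater than 6); 7 is bumped to row 3. 7 starts a new row 3. The new tableau is [[1, 3, 5], [2, 4, 6], [7]].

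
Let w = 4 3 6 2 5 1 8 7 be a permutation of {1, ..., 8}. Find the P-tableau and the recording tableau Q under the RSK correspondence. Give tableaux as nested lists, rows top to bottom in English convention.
P = [[1, 5, 7], [2, 6, 8], [3], [4]], Q = [[1, 3, 7], [2, 5, 8], [4], [6]]

Insert each entry of the permutation into P by Schensted row insertion, recording in Q the position of each new cell.

Insert 4: appended to row 1. P = [[4]].
Insert 3: 3 bumps 4 from row 1; 4 starts row 2. P = [[3], [4]].
Insert 6: appended to row 1. P = [[3, 6], [4]].
Insert 2: 2 bumps 3 from row 1; 3 bumps 4 from row 2; 4 starts row 3. P = [[2, 6], [3], [4]].
Insert 5: 5 bumps 6 from row 1; 6 appends to row 2. P = [[2, 5], [3, 6], [4]].
Insert 1: 1 bumps 2 from row 1; 2 bumps 3 from row 2; 3 bumps 4 from row 3; 4 starts row 4. P = [[1, 5], [2, 6], [3], [4]].
Insert 8: appended to row 1. P = [[1, 5, 8], [2, 6], [3], [4]].
Insert 7: 7 bumps 8 from row 1; 8 appends to row 2. P = [[1, 5, 7], [2, 6, 8], [3], [4]].

So P = [[1, 5, 7], [2, 6, 8], [3], [4]], Q = [[1, 3, 7], [2, 5, 8], [4], [6]].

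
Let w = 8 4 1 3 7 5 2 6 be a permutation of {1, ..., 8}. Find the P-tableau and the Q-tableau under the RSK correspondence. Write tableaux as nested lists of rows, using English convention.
Insert each entry of the permutation into P by Schensted row insertion, recording in Q the position of each new cell.

Insert 8: appended to row 1. P = [[8]], Q = [[1]].
Insert 4: 4 bumps 8 from row 1; 8 starts row 2. P = [[4], [8]], Q = [[1], [2]].
Insert 1: 1 bumps 4 from row 1; 4 bumps 8 from row 2; 8 starts row 3. P = [[1], [4], [8]], Q = [[1], [2], [3]].
Insert 3: appended to row 1. P = [[1, 3], [4], [8]], Q = [[1, 4], [2], [3]].
Insert 7: appended to row 1. P = [[1, 3, 7], [4], [8]], Q = [[1, 4, 5], [2], [3]].
Insert 5: 5 bumps 7 from row 1; 7 appends to row 2. P = [[1, 3, 5], [4, 7], [8]], Q = [[1, 4, 5], [2, 6], [3]].
Insert 2: 2 bumps 3 from row 1; 3 bumps 4 from row 2; 4 bumps 8 from row 3; 8 starts row 4. P = [[1, 2, 5], [3, 7], [4], [8]], Q = [[1, 4, 5], [2, 6], [3], [7]].
Insert 6: appended to row 1. P = [[1, 2, 5, 6], [3, 7], [4], [8]], Q = [[1, 4, 5, 8], [2, 6], [3], [7]].

So P = [[1, 2, 5, 6], [3, 7], [4], [8]], Q = [[1, 4, 5, 8], [2, 6], [3], [7]].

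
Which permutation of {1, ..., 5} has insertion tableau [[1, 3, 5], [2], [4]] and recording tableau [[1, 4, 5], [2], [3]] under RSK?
Reverse the RSK construction: for i from n down to 1, find the cell of Q containing i, remove the entry at that cell from P, and reverse-bump it up through P; the value ejected from row 1 is w(i).

Step i=5: Q has 5 at row 1, column 3; remove that cell from P, ejecting 5. So w(5) = 5. P is now [[1, 3], [2], [4]].
Step i=4: Q has 4 at row 1, column 2; remove that cell from P, ejecting 3. So w(4) = 3. P is now [[1], [2], [4]].
Step i=3: Q has 3 at row 3, column 1; remove 4 from row 3 of P and reverse-bump: 4 enters row 2 and ejects 2; 2 enters row 1 and ejects 1. So w(3) = 1. P is now [[2], [4]].
Step i=2: Q has 2 at row 2, column 1; remove 4 from row 2 of P and reverse-bump: 4 enters row 1 and ejects 2. So w(2) = 2. P is now [[4]].
Step i=1: Q has 1 at row 1, column 1; remove that cell from P, ejecting 4. So w(1) = 4. P is now [].

So w = 4 2 1 3 5.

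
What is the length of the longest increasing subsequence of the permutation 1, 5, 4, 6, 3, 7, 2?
4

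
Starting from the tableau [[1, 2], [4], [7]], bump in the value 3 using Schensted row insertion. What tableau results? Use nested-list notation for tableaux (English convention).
[[1, 2, 3], [4], [7]]

3 is larger than every entry of row 1, so it is appended to row 1. The new tableau is [[1, 2, 3], [4], [7]].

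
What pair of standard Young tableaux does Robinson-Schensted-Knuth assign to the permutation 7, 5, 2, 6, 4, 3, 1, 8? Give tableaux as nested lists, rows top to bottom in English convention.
Insert each entry of the permutation into P by Schensted row insertion, recording in Q the position of each new cell.

Insert 7: appended to row 1. P = [[7]].
Insert 5: 5 bumps 7 from row 1; 7 starts row 2. P = [[5], [7]].
Insert 2: 2 bumps 5 from row 1; 5 bumps 7 from row 2; 7 starts row 3. P = [[2], [5], [7]].
Insert 6: appended to row 1. P = [[2, 6], [5], [7]].
Insert 4: 4 bumps 6 from row 1; 6 appends to row 2. P = [[2, 4], [5, 6], [7]].
Insert 3: 3 bumps 4 from row 1; 4 bumps 5 from row 2; 5 bumps 7 from row 3; 7 starts row 4. P = [[2, 3], [4, 6], [5], [7]].
Insert 1: 1 bumps 2 from row 1; 2 bumps 4 from row 2; 4 bumps 5 from row 3; 5 bumps 7 from row 4; 7 starts row 5. P = [[1, 3], [2, 6], [4], [5], [7]].
Insert 8: appended to row 1. P = [[1, 3, 8], [2, 6], [4], [5], [7]].

So P = [[1, 3, 8], [2, 6], [4], [5], [7]], Q = [[1, 4, 8], [2, 5], [3], [6], [7]].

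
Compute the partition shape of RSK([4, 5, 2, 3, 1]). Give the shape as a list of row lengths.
Row-insert each entry into an empty tableau.

After inserting 4: P = [[4]].
After inserting 5: P = [[4, 5]].
After inserting 2: P = [[2, 5], [4]].
After inserting 3: P = [[2, 3], [4, 5]].
After inserting 1: P = [[1, 3], [2, 5], [4]].

The final insertion tableau P = [[1, 3], [2, 5], [4]] has shape [2, 2, 1].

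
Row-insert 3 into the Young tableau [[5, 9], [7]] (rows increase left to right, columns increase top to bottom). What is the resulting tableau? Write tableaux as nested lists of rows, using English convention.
In row 1, 3 replaces 5 (the leftmost entry greater than 3); 5 is bumped to row 2. In row 2, 5 replaces 7 (the leftmost entry greater than 5); 7 is bumped to row 3. 7 starts a new row 3. The new tableau is [[3, 9], [5], [7]].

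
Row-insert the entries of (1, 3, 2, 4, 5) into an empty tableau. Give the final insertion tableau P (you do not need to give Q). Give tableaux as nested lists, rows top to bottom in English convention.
Insert 1: appended to row 1. P = [[1]].
Insert 3: appended to row 1. P = [[1, 3]].
Insert 2: 2 bumps 3 from row 1; 3 starts row 2. P = [[1, 2], [3]].
Insert 4: appended to row 1. P = [[1, 2, 4], [3]].
Insert 5: appended to row 1. P = [[1, 2, 4, 5], [3]].

So P = [[1, 2, 4, 5], [3]].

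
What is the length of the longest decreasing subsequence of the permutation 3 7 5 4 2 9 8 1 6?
5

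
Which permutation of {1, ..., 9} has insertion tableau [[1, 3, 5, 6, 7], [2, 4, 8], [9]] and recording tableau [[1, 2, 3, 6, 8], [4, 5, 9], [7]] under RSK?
2 4 9 1 5 6 3 8 7

Reverse RSK: for i = n, n-1, ..., 1, locate i in Q, remove the corresponding corner cell from P, and reverse-bump its entry up through P; the value ejected from row 1 is w(i).

So w = 2 4 9 1 5 6 3 8 7.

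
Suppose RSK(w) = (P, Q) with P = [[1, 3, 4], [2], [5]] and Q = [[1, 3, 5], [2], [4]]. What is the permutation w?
Reverse the RSK construction: for i from n down to 1, find the cell of Q containing i, remove the entry at that cell from P, and reverse-bump it up through P; the value ejected from row 1 is w(i).

Step i=5: Q has 5 at row 1, column 3; remove that cell from P, ejecting 4. So w(5) = 4. P is now [[1, 3], [2], [5]].
Step i=4: Q has 4 at row 3, column 1; remove 5 from row 3 of P and reverse-bump: 5 enters row 2 and ejects 2; 2 enters row 1 and ejects 1. So w(4) = 1. P is now [[2, 3], [5]].
Step i=3: Q has 3 at row 1, column 2; remove that cell from P, ejecting 3. So w(3) = 3. P is now [[2], [5]].
Step i=2: Q has 2 at row 2, column 1; remove 5 from row 2 of P and reverse-bump: 5 enters row 1 and ejects 2. So w(2) = 2. P is now [[5]].
Step i=1: Q has 1 at row 1, column 1; remove that cell from P, ejecting 5. So w(1) = 5. P is now [].

So w = 5 2 3 1 4.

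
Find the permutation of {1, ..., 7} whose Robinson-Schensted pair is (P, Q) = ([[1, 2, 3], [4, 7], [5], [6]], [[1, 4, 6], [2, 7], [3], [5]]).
Reverse the RSK construction: for i from n down to 1, find the cell of Q containing i, remove the entry at that cell from P, and reverse-bump it up through P; the value ejected from row 1 is w(i).

Step i=7: Q has 7 at row 2, column 2; remove 7 from row 2 of P and reverse-bump: 7 enters row 1 and ejects 3. So w(7) = 3. P is now [[1, 2, 7], [4], [5], [6]].
Step i=6: Q has 6 at row 1, column 3; remove that cell from P, ejecting 7. So w(6) = 7. P is now [[1, 2], [4], [5], [6]].
Step i=5: Q has 5 at row 4, column 1; remove 6 from row 4 of P and reverse-bump: 6 enters row 3 and ejects 5; 5 enters row 2 and ejects 4; 4 enters row 1 and ejects 2. So w(5) = 2. P is now [[1, 4], [5], [6]].
Step i=4: Q has 4 at row 1, column 2; remove that cell from P, ejecting 4. So w(4) = 4. P is now [[1], [5], [6]].
Step i=3: Q has 3 at row 3, column 1; remove 6 from row 3 of P and reverse-bump: 6 enters row 2 and ejects 5; 5 enters row 1 and ejects 1. So w(3) = 1. P is now [[5], [6]].
Step i=2: Q has 2 at row 2, column 1; remove 6 from row 2 of P and reverse-bump: 6 enters row 1 and ejects 5. So w(2) = 5. P is now [[6]].
Step i=1: Q has 1 at row 1, column 1; remove that cell from P, ejecting 6. So w(1) = 6. P is now [].

So w = 6 5 1 4 2 7 3.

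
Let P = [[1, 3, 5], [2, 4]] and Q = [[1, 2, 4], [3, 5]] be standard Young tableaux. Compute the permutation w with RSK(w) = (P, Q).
Reverse the RSK construction: for i from n down to 1, find the cell of Q containing i, remove the entry at that cell from P, and reverse-bump it up through P; the value ejected from row 1 is w(i).

Step i=5: Q has 5 at row 2, column 2; remove 4 from row 2 of P and reverse-bump: 4 enters row 1 and ejects 3. So w(5) = 3. P is now [[1, 4, 5], [2]].
Step i=4: Q has 4 at row 1, column 3; remove that cell from P, ejecting 5. So w(4) = 5. P is now [[1, 4], [2]].
Step i=3: Q has 3 at row 2, column 1; remove 2 from row 2 of P and reverse-bump: 2 enters row 1 and ejects 1. So w(3) = 1. P is now [[2, 4]].
Step i=2: Q has 2 at row 1, column 2; remove that cell from P, ejecting 4. So w(2) = 4. P is now [[2]].
Step i=1: Q has 1 at row 1, column 1; remove that cell from P, ejecting 2. So w(1) = 2. P is now [].

So w = 2 4 1 5 3.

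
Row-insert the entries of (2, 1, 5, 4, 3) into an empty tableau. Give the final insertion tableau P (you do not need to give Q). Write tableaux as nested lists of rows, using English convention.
Insert 2: appended to row 1. P = [[2]].
Insert 1: 1 bumps 2 from row 1; 2 starts row 2. P = [[1], [2]].
Insert 5: appended to row 1. P = [[1, 5], [2]].
Insert 4: 4 bumps 5 from row 1; 5 appends to row 2. P = [[1, 4], [2, 5]].
Insert 3: 3 bumps 4 from row 1; 4 bumps 5 from row 2; 5 starts row 3. P = [[1, 3], [2, 4], [5]].

So P = [[1, 3], [2, 4], [5]].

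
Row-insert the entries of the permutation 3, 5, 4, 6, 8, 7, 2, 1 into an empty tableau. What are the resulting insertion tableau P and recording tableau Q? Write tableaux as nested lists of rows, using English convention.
Insert each entry of the permutation into P by Schensted row insertion, recording in Q the position of each new cell.

After inserting 3: P = [[3]].
After inserting 5: P = [[3, 5]].
After inserting 4: P = [[3, 4], [5]].
After inserting 6: P = [[3, 4, 6], [5]].
After inserting 8: P = [[3, 4, 6, 8], [5]].
After inserting 7: P = [[3, 4, 6, 7], [5, 8]].
After inserting 2: P = [[2, 4, 6, 7], [3, 8], [5]].
After inserting 1: P = [[1, 4, 6, 7], [2, 8], [3], [5]].

So P = [[1, 4, 6, 7], [2, 8], [3], [5]], Q = [[1, 2, 4, 5], [3, 6], [7], [8]].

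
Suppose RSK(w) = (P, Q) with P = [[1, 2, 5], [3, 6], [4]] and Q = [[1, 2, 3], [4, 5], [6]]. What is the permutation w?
Reverse the RSK construction: for i from n down to 1, find the cell of Q containing i, remove the entry at that cell from P, and reverse-bump it up through P; the value ejected from row 1 is w(i).

Step i=6: Q has 6 at row 3, column 1; remove 4 from row 3 of P and reverse-bump: 4 enters row 2 and ejects 3; 3 enters row 1 and ejects 2. So w(6) = 2. P is now [[1, 3, 5], [4, 6]].
Step i=5: Q has 5 at row 2, column 2; remove 6 from row 2 of P and reverse-bump: 6 enters row 1 and ejects 5. So w(5) = 5. P is now [[1, 3, 6], [4]].
Step i=4: Q has 4 at row 2, column 1; remove 4 from row 2 of P and reverse-bump: 4 enters row 1 and ejects 3. So w(4) = 3. P is now [[1, 4, 6]].
Step i=3: Q has 3 at row 1, column 3; remove that cell from P, ejecting 6. So w(3) = 6. P is now [[1, 4]].
Step i=2: Q has 2 at row 1, column 2; remove that cell from P, ejecting 4. So w(2) = 4. P is now [[1]].
Step i=1: Q has 1 at row 1, column 1; remove that cell from P, ejecting 1. So w(1) = 1. P is now [].

So w = 1 4 6 3 5 2.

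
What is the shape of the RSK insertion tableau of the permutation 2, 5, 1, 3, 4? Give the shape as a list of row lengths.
[3, 2]

RSK row insertion gives P = [[1, 3, 4], [2, 5]], which has shape [3, 2].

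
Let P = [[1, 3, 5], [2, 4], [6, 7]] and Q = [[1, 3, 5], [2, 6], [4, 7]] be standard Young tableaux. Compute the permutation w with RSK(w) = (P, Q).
Reverse the RSK construction: for i from n down to 1, find the cell of Q containing i, remove the entry at that cell from P, and reverse-bump it up through P; the value ejected from row 1 is w(i).

Step i=7: Q has 7 at row 3, column 2; remove 7 from row 3 of P and reverse-bump: 7 enters row 2 and ejects 4; 4 enters row 1 and ejects 3. So w(7) = 3. P is now [[1, 4, 5], [2, 7], [6]].
Step i=6: Q has 6 at row 2, column 2; remove 7 from row 2 of P and reverse-bump: 7 enters row 1 and ejects 5. So w(6) = 5. P is now [[1, 4, 7], [2], [6]].
Step i=5: Q has 5 at row 1, column 3; remove that cell from P, ejecting 7. So w(5) = 7. P is now [[1, 4], [2], [6]].
Step i=4: Q has 4 at row 3, column 1; remove 6 from row 3 of P and reverse-bump: 6 enters row 2 and ejects 2; 2 enters row 1 and ejects 1. So w(4) = 1. P is now [[2, 4], [6]].
Step i=3: Q has 3 at row 1, column 2; remove that cell from P, ejecting 4. So w(3) = 4. P is now [[2], [6]].
Step i=2: Q has 2 at row 2, column 1; remove 6 from row 2 of P and reverse-bump: 6 enters row 1 and ejects 2. So w(2) = 2. P is now [[6]].
Step i=1: Q has 1 at row 1, column 1; remove that cell from P, ejecting 6. So w(1) = 6. P is now [].

So w = 6 2 4 1 7 5 3.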